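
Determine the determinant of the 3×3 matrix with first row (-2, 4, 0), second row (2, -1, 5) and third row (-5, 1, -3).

Expand along row 1:
  + (-2) · |-1 5; 1 -3| = (-2)·(3 − 5) = 4
  − 4 · |2 5; -5 -3| = −4·(-6 − (-25)) = -76
Sum: (4) + (-76) = -72

-72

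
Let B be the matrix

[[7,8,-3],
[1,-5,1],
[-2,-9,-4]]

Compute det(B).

Expand along column 1:
  + 7 · |-5 1; -9 -4| = 7·(20 − (-9)) = 203
  − 1 · |8 -3; -9 -4| = −1·(-32 − 27) = 59
  + (-2) · |8 -3; -5 1| = (-2)·(8 − 15) = 14
Sum: (203) + (59) + (14) = 276

276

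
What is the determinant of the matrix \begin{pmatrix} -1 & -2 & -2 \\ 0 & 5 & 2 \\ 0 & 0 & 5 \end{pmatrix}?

The matrix is upper triangular, so the determinant is the product of the diagonal entries:
det = (-1) · (5) · (5) = -25

The determinant is -25.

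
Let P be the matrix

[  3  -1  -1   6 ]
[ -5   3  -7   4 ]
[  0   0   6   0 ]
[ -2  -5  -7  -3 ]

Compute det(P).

Expand along row 3 (it has 3 zeros):
  + (6) · M_33   where M_33 = det([3 -1 6; -5 3 4; -2 -5 -3]) = 242
det = (+1)·(6)·(242) = 1452

|P| = 1452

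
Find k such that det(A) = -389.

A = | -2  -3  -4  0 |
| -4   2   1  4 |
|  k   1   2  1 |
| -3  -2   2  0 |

k = -8

Expanding along the column containing k, det(A) is linear in k: det(A) = (56)·k + (59).
Set (56)·k + (59) = -389  ⇒  (56)·k = -448  ⇒  k = -8.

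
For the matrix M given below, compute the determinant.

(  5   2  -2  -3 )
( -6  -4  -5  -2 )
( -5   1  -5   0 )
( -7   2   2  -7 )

The determinant is -2192.

Expand along row 3 (it has 1 zero):
  + (-5) · M_31   where M_31 = det([2 -2 -3; -4 -5 -2; 2 2 -7]) = 136
  − (1) · M_32   where M_32 = det([5 -2 -3; -6 -5 -2; -7 2 -7]) = 392
  + (-5) · M_33   where M_33 = det([5 2 -3; -6 -4 -2; -7 2 -7]) = 224
det = (+1)·(-5)·(136) + (-1)·(1)·(392) + (+1)·(-5)·(224) = -2192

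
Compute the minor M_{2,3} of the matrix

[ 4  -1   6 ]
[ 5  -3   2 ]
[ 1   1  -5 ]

Delete row 2 and column 3; the remaining 2×2 submatrix is [4 -1; 1 1].
Its determinant is 4·1 − (-1)·1 = 5.

5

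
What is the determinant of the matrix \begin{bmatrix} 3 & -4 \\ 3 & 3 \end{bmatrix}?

21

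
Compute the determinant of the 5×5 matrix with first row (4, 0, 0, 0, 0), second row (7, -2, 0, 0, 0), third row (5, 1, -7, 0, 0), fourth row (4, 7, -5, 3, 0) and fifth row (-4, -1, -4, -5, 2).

The matrix is lower triangular, so the determinant is the product of the diagonal entries:
det = (4) · (-2) · (-7) · (3) · (2) = 336

336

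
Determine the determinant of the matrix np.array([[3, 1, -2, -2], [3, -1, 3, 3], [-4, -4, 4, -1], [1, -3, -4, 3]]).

Expand along row 1:
  + (3) · M_11   where M_11 = det([-1 3 3; -4 4 -1; -3 -4 3]) = 121
  − (1) · M_12   where M_12 = det([3 3 3; -4 4 -1; 1 -4 3]) = 93
  + (-2) · M_13   where M_13 = det([3 -1 3; -4 -4 -1; 1 -3 3]) = -8
  − (-2) · M_14   where M_14 = det([3 -1 3; -4 -4 4; 1 -3 -4]) = 144
det = (+1)·(3)·(121) + (-1)·(1)·(93) + (+1)·(-2)·(-8) + (-1)·(-2)·(144) = 574

The determinant is 574.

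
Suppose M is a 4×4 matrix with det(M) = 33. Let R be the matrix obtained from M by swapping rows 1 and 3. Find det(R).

Swapping two rows multiplies the determinant by −1.
det(R) = (-1)·(33) = -33

-33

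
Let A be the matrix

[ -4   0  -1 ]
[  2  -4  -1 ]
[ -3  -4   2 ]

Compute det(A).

Expand along row 1:
  + (-4) · |-4 -1; -4 2| = (-4)·(-8 − 4) = 48
  + (-1) · |2 -4; -3 -4| = (-1)·(-8 − 12) = 20
Sum: (48) + (20) = 68

The determinant is 68.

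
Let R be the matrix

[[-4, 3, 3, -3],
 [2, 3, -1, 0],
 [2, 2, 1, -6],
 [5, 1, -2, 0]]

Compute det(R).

-57

Expand along column 4 (it has 2 zeros):
  − (-3) · M_14   where M_14 = det([2 3 -1; 2 2 1; 5 1 -2]) = 25
  − (-6) · M_34   where M_34 = det([-4 3 3; 2 3 -1; 5 1 -2]) = -22
det = (-1)·(-3)·(25) + (-1)·(-6)·(-22) = -57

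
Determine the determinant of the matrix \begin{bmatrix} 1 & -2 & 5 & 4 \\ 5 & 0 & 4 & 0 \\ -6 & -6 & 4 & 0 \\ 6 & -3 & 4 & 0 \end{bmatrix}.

The determinant is -624.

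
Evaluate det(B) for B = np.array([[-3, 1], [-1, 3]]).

det(B) = -8

det(B) = (-3)·3 − 1·(-1) = -9 − (-1) = -8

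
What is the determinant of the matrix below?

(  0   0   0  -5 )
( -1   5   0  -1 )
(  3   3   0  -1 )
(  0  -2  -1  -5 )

Expand along row 1 (it has 3 zeros):
  − (-5) · M_14   where M_14 = det([-1 5 0; 3 3 0; 0 -2 -1]) = 18
det = (-1)·(-5)·(18) = 90

90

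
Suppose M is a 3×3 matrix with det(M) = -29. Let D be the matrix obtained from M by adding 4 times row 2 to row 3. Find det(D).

Adding a multiple of one row to another leaves the determinant unchanged.
det(D) = (1)·(-29) = -29

The determinant is -29.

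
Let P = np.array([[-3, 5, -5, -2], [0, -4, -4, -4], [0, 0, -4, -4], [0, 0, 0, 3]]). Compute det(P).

det(P) = -144

P is upper triangular, so det(P) is the product of the diagonal entries:
det = (-3) · (-4) · (-4) · (3) = -144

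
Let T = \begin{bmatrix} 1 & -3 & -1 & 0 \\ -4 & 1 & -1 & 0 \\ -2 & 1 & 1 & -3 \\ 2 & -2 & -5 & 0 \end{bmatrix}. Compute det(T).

Expand along column 4 (it has 3 zeros):
  − (-3) · M_34   where M_34 = det([1 -3 -1; -4 1 -1; 2 -2 -5]) = 53
det = (-1)·(-3)·(53) = 159

det(T) = 159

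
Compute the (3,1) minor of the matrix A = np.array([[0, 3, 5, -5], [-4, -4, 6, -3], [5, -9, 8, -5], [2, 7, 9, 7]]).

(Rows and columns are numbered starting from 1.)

Delete row 3 and column 1; the remaining 3×3 submatrix is [3 5 -5; -4 6 -3; 7 9 7].
Its determinant is 632.

632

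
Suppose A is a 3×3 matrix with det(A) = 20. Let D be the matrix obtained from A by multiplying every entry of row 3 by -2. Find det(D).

Scaling one row by -2 multiplies the determinant by -2.
det(D) = (-2)·(20) = -40

-40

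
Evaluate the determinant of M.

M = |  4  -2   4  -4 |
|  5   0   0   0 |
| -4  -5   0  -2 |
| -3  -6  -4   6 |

Expand along row 2 (it has 3 zeros):
  − (5) · M_21   where M_21 = det([-2 4 -4; -5 0 -2; -6 -4 6]) = 104
det = (-1)·(5)·(104) = -520

-520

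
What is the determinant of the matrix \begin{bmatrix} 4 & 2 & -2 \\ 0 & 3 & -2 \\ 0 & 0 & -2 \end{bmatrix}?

-24

The matrix is upper triangular, so the determinant is the product of the diagonal entries:
det = (4) · (3) · (-2) = -24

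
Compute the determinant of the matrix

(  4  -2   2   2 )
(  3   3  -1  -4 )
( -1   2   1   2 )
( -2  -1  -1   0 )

Expand along row 4 (it has 1 zero):
  − (-2) · M_41   where M_41 = det([-2 2 2; 3 -1 -4; 2 1 2]) = -22
  + (-1) · M_42   where M_42 = det([4 2 2; 3 -1 -4; -1 1 2]) = 8
  − (-1) · M_43   where M_43 = det([4 -2 2; 3 3 -4; -1 2 2]) = 78
det = (-1)·(-2)·(-22) + (+1)·(-1)·(8) + (-1)·(-1)·(78) = 26

26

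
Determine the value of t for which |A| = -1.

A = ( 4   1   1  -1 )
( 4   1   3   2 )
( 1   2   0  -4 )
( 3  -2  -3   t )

-1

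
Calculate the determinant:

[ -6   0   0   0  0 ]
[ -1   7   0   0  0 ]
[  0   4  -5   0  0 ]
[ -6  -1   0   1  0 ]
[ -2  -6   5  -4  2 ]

420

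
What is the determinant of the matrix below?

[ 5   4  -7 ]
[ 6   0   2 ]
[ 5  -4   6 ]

104

Expand along column 2:
  − 4 · |6 2; 5 6| = −4·(36 − 10) = -104
  − (-4) · |5 -7; 6 2| = −(-4)·(10 − (-42)) = 208
Sum: (-104) + (208) = 104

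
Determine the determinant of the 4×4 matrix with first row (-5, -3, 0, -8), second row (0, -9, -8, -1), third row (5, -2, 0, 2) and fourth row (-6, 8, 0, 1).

The determinant is -664.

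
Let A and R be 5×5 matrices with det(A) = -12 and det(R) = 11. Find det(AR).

det(AR) = det(A)·det(R) = (-12)·(11) = -132

|AR| = -132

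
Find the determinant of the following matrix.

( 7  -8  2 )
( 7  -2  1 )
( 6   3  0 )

The determinant is -3.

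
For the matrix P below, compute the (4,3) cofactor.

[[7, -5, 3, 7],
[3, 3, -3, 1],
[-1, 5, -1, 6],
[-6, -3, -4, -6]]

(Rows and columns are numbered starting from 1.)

Delete row 4 and column 3; the remaining 3×3 submatrix is [7 -5 7; 3 3 1; -1 5 6].
Its determinant is 312.
The cofactor carries sign (−1)^(4+3) = −1, so C_{4,3} = −(312) = -312.

-312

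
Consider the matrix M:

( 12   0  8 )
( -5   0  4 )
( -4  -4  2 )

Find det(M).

352

Expand along column 2:
  − (-4) · |12 8; -5 4| = −(-4)·(48 − (-40)) = 352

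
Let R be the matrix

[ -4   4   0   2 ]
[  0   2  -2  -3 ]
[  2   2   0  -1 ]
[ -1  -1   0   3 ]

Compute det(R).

Expand along column 3 (it has 3 zeros):
  − (-2) · M_23   where M_23 = det([-4 4 2; 2 2 -1; -1 -1 3]) = -40
det = (-1)·(-2)·(-40) = -80

The determinant is -80.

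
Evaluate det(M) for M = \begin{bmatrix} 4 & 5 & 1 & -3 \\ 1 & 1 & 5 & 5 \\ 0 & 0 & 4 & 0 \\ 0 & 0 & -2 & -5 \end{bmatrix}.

det(M) = 20

M is block upper-triangular with a 2×2 block and a 2×2 block on the diagonal, so its determinant equals the product of the determinants of the diagonal blocks.
det of the 2×2 block = -1
det of the 2×2 block = -20
det = (-1)·(-20) = 20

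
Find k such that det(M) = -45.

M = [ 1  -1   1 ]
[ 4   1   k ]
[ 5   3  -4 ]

Expanding along the row containing k, det(M) is linear in k: det(M) = (-8)·k + (-13).
Set (-8)·k + (-13) = -45  ⇒  (-8)·k = -32  ⇒  k = 4.

k = 4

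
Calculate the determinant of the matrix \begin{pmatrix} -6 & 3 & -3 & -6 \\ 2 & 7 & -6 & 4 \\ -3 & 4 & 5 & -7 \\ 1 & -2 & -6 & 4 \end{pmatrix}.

Expand along row 1:
  + (-6) · M_11   where M_11 = det([7 -6 4; 4 5 -7; -2 -6 4]) = -198
  − (3) · M_12   where M_12 = det([2 -6 4; -3 5 -7; 1 -6 4]) = -22
  + (-3) · M_13   where M_13 = det([2 7 4; -3 4 -7; 1 -2 4]) = 47
  − (-6) · M_14   where M_14 = det([2 7 -6; -3 4 5; 1 -2 -6]) = -131
det = (+1)·(-6)·(-198) + (-1)·(3)·(-22) + (+1)·(-3)·(47) + (-1)·(-6)·(-131) = 327

327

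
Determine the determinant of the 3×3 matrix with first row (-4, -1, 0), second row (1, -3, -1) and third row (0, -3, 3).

51

Expand along row 1:
  + (-4) · |-3 -1; -3 3| = (-4)·(-9 − 3) = 48
  − (-1) · |1 -1; 0 3| = −(-1)·(3 − 0) = 3
Sum: (48) + (3) = 51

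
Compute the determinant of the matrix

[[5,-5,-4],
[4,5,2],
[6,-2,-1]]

67

Expand along column 1:
  + 5 · |5 2; -2 -1| = 5·(-5 − (-4)) = -5
  − 4 · |-5 -4; -2 -1| = −4·(5 − 8) = 12
  + 6 · |-5 -4; 5 2| = 6·(-10 − (-20)) = 60
Sum: (-5) + (12) + (60) = 67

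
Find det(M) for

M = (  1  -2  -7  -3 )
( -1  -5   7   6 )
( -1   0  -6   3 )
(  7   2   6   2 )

Expand along row 3 (it has 1 zero):
  + (-1) · M_31   where M_31 = det([-2 -7 -3; -5 7 6; 2 6 2]) = 22
  + (-6) · M_33   where M_33 = det([1 -2 -3; -1 -5 6; 7 2 2]) = -209
  − (3) · M_34   where M_34 = det([1 -2 -7; -1 -5 7; 7 2 6]) = -385
det = (+1)·(-1)·(22) + (+1)·(-6)·(-209) + (-1)·(3)·(-385) = 2387

2387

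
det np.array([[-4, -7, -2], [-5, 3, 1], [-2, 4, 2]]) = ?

Expand along row 1:
  + (-4) · |3 1; 4 2| = (-4)·(6 − 4) = -8
  − (-7) · |-5 1; -2 2| = −(-7)·(-10 − (-2)) = -56
  + (-2) · |-5 3; -2 4| = (-2)·(-20 − (-6)) = 28
Sum: (-8) + (-56) + (28) = -36

-36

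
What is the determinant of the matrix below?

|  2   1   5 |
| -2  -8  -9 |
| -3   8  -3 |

13

Expand along row 1:
  + 2 · |-8 -9; 8 -3| = 2·(24 − (-72)) = 192
  − 1 · |-2 -9; -3 -3| = −1·(6 − 27) = 21
  + 5 · |-2 -8; -3 8| = 5·(-16 − 24) = -200
Sum: (192) + (21) + (-200) = 13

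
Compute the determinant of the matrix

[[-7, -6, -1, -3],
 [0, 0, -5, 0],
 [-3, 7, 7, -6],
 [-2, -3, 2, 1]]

Expand along row 2 (it has 3 zeros):
  − (-5) · M_23   where M_23 = det([-7 -6 -3; -3 7 -6; -2 -3 1]) = -82
det = (-1)·(-5)·(-82) = -410

-410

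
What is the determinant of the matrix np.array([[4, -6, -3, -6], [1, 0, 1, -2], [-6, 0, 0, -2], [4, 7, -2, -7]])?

Expand along row 3 (it has 2 zeros):
  + (-6) · M_31   where M_31 = det([-6 -3 -6; 0 1 -2; 7 -2 -7]) = 150
  − (-2) · M_34   where M_34 = det([4 -6 -3; 1 0 1; 4 7 -2]) = -85
det = (+1)·(-6)·(150) + (-1)·(-2)·(-85) = -1070

The determinant is -1070.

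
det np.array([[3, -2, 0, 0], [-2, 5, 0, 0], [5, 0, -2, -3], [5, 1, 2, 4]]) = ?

The matrix is block lower-triangular with a 2×2 block and a 2×2 block on the diagonal, so its determinant equals the product of the determinants of the diagonal blocks.
det of the 2×2 block = 11
det of the 2×2 block = -2
det = (11)·(-2) = -22

The determinant is -22.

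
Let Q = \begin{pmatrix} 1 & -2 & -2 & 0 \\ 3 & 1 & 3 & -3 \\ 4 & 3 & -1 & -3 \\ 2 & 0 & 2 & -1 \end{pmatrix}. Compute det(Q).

The determinant is -46.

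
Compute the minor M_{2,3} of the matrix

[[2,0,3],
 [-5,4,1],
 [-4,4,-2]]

Delete row 2 and column 3; the remaining 2×2 submatrix is [2 0; -4 4].
Its determinant is 2·4 − 0·(-4) = 8.

The minor is 8.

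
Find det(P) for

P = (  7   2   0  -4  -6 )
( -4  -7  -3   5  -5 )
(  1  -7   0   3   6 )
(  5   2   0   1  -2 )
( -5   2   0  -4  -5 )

Expand along column 3 (it has 4 zeros):
  − (-3) · M_23   where M_23 = det([7 2 -4 -6; 1 -7 3 6; 5 2 1 -2; -5 2 -4 -5]) = 533
det = (-1)·(-3)·(533) = 1599

1599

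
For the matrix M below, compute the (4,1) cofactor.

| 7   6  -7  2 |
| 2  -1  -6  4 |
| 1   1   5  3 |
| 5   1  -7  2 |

Delete row 4 and column 1; the remaining 3×3 submatrix is [6 -7 2; -1 -6 4; 1 5 3].
Its determinant is -275.
The cofactor carries sign (−1)^(4+1) = −1, so C_{4,1} = −(-275) = 275.

The cofactor is 275.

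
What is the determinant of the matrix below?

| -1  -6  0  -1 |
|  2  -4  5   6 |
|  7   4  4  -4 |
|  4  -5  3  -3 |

-193

Expand along row 1 (it has 1 zero):
  + (-1) · M_11   where M_11 = det([-4 5 6; 4 4 -4; -5 3 -3]) = 352
  − (-6) · M_12   where M_12 = det([2 5 6; 7 4 -4; 4 3 -3]) = 55
  − (-1) · M_14   where M_14 = det([2 -4 5; 7 4 4; 4 -5 3]) = -171
det = (+1)·(-1)·(352) + (-1)·(-6)·(55) + (-1)·(-1)·(-171) = -193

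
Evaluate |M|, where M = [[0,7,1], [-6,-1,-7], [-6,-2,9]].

678

Expand along column 1:
  − (-6) · |7 1; -2 9| = −(-6)·(63 − (-2)) = 390
  + (-6) · |7 1; -1 -7| = (-6)·(-49 − (-1)) = 288
Sum: (390) + (288) = 678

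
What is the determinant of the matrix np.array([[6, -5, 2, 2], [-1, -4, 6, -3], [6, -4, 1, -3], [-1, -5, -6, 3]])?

Expand along row 1:
  + (6) · M_11   where M_11 = det([-4 6 -3; -4 1 -3; -5 -6 3]) = 135
  − (-5) · M_12   where M_12 = det([-1 6 -3; 6 1 -3; -1 -6 3]) = 30
  + (2) · M_13   where M_13 = det([-1 -4 -3; 6 -4 -3; -1 -5 3]) = 189
  − (2) · M_14   where M_14 = det([-1 -4 6; 6 -4 1; -1 -5 -6]) = -373
det = (+1)·(6)·(135) + (-1)·(-5)·(30) + (+1)·(2)·(189) + (-1)·(2)·(-373) = 2084

The determinant is 2084.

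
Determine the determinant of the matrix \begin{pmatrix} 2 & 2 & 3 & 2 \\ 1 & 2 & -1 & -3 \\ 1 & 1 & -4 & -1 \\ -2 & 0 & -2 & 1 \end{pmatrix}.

Expand along row 4 (it has 1 zero):
  − (-2) · M_41   where M_41 = det([2 3 2; 2 -1 -3; 1 -4 -1]) = -39
  − (-2) · M_43   where M_43 = det([2 2 2; 1 2 -3; 1 1 -1]) = -4
  + (1) · M_44   where M_44 = det([2 2 3; 1 2 -1; 1 1 -4]) = -11
det = (-1)·(-2)·(-39) + (-1)·(-2)·(-4) + (+1)·(1)·(-11) = -97

-97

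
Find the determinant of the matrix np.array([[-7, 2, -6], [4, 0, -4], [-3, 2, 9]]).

Expand along column 2:
  − 2 · |4 -4; -3 9| = −2·(36 − 12) = -48
  − 2 · |-7 -6; 4 -4| = −2·(28 − (-24)) = -104
Sum: (-48) + (-104) = -152

-152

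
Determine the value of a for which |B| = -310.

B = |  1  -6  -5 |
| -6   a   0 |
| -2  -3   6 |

1

Expanding along the column containing a, det(B) is linear in a: det(B) = (-4)·a + (-306).
Set (-4)·a + (-306) = -310  ⇒  (-4)·a = -4  ⇒  a = 1.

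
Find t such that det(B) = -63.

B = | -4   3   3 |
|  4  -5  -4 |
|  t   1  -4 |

Expanding along the column containing t, det(B) is linear in t: det(B) = (3)·t + (-36).
Set (3)·t + (-36) = -63  ⇒  (3)·t = -27  ⇒  t = -9.

-9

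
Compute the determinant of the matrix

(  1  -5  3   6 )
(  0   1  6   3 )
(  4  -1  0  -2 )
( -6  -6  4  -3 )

1988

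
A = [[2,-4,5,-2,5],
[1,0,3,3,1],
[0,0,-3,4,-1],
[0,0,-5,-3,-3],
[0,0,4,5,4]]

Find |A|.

|A| = 144

A is block upper-triangular with a 2×2 block and a 3×3 block on the diagonal, so its determinant equals the product of the determinants of the diagonal blocks.
det of the 2×2 block = 4
det of the 3×3 block = 36
det = (4)·(36) = 144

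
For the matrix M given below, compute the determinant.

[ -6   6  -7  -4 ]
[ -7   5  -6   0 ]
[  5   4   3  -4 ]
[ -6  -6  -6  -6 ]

Expand along row 2 (it has 1 zero):
  − (-7) · M_21   where M_21 = det([6 -7 -4; 4 3 -4; -6 -6 -6]) = -564
  + (5) · M_22   where M_22 = det([-6 -7 -4; 5 3 -4; -6 -6 -6]) = -78
  − (-6) · M_23   where M_23 = det([-6 6 -4; 5 4 -4; -6 -6 -6]) = 636
det = (-1)·(-7)·(-564) + (+1)·(5)·(-78) + (-1)·(-6)·(636) = -522

|M| = -522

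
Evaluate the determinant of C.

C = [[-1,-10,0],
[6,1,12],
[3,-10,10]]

Expand along column 3:
  − 12 · |-1 -10; 3 -10| = −12·(10 − (-30)) = -480
  + 10 · |-1 -10; 6 1| = 10·(-1 − (-60)) = 590
Sum: (-480) + (590) = 110

110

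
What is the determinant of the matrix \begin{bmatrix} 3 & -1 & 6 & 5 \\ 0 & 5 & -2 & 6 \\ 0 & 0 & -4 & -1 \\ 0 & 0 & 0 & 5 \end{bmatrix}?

-300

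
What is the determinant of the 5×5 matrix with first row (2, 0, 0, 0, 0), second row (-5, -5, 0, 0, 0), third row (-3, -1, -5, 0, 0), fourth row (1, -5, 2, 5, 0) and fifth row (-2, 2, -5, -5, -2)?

The determinant is -500.

The matrix is lower triangular, so the determinant is the product of the diagonal entries:
det = (2) · (-5) · (-5) · (5) · (-2) = -500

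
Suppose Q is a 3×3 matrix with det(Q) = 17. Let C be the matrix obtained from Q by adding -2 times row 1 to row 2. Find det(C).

Adding a multiple of one row to another leaves the determinant unchanged.
det(C) = (1)·(17) = 17

The determinant is 17.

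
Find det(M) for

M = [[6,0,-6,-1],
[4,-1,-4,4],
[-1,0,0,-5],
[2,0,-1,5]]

Expand along column 2 (it has 3 zeros):
  + (-1) · M_22   where M_22 = det([6 -6 -1; -1 0 -5; 2 -1 5]) = -1
det = (+1)·(-1)·(-1) = 1

|M| = 1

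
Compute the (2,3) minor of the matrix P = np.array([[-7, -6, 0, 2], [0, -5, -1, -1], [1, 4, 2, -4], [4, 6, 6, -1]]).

Delete row 2 and column 3; the remaining 3×3 submatrix is [-7 -6 2; 1 4 -4; 4 6 -1].
Its determinant is -70.

-70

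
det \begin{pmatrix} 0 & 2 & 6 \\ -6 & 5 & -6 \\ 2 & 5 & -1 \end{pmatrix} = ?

The determinant is -276.

Expand along row 1:
  − 2 · |-6 -6; 2 -1| = −2·(6 − (-12)) = -36
  + 6 · |-6 5; 2 5| = 6·(-30 − 10) = -240
Sum: (-36) + (-240) = -276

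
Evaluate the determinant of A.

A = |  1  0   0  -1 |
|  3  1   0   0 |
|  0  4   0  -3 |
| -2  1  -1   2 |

Expand along column 3 (it has 3 zeros):
  − (-1) · M_43   where M_43 = det([1 0 -1; 3 1 0; 0 4 -3]) = -15
det = (-1)·(-1)·(-15) = -15

-15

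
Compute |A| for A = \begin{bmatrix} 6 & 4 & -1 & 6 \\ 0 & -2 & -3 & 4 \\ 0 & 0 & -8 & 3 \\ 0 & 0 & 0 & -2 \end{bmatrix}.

A is upper triangular, so det(A) is the product of the diagonal entries:
det = (6) · (-2) · (-8) · (-2) = -192

|A| = -192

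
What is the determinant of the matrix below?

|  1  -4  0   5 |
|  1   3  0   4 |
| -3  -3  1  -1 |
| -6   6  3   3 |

-36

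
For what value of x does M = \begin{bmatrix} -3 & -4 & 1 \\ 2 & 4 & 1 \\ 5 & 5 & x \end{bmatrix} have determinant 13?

Expanding along the column containing x, det(M) is linear in x: det(M) = (-4)·x + (-15).
Set (-4)·x + (-15) = 13  ⇒  (-4)·x = 28  ⇒  x = -7.

-7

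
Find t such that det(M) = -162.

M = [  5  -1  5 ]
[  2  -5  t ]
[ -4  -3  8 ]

Expanding along the column containing t, det(M) is linear in t: det(M) = (19)·t + (-314).
Set (19)·t + (-314) = -162  ⇒  (19)·t = 152  ⇒  t = 8.

t = 8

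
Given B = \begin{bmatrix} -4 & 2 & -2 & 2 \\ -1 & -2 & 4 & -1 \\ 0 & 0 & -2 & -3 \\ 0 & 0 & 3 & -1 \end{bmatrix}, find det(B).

|B| = 110

B is block upper-triangular with a 2×2 block and a 2×2 block on the diagonal, so its determinant equals the product of the determinants of the diagonal blocks.
det of the 2×2 block = 10
det of the 2×2 block = 11
det = (10)·(11) = 110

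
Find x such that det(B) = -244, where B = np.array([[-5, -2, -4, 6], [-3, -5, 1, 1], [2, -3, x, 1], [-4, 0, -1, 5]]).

Expanding along the column containing x, det(B) is linear in x: det(B) = (-17)·x + (-329).
Set (-17)·x + (-329) = -244  ⇒  (-17)·x = 85  ⇒  x = -5.

-5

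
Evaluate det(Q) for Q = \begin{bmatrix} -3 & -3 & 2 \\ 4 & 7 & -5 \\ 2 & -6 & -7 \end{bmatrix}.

|Q| = 107

Expand along row 1:
  + (-3) · |7 -5; -6 -7| = (-3)·(-49 − 30) = 237
  − (-3) · |4 -5; 2 -7| = −(-3)·(-28 − (-10)) = -54
  + 2 · |4 7; 2 -6| = 2·(-24 − 14) = -76
Sum: (237) + (-54) + (-76) = 107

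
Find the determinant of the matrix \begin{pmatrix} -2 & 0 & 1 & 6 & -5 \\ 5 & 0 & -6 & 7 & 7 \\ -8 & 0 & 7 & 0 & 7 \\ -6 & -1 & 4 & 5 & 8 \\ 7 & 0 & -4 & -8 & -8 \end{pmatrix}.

The determinant is 648.

Expand along column 2 (it has 4 zeros):
  + (-1) · M_42   where M_42 = det([-2 1 6 -5; 5 -6 7 7; -8 7 0 7; 7 -4 -8 -8]) = -648
det = (+1)·(-1)·(-648) = 648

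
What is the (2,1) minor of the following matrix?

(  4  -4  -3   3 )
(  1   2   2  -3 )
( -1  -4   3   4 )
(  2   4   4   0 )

-68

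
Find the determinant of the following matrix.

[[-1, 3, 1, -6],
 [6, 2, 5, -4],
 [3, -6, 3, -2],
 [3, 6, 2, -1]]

Expand along row 1:
  + (-1) · M_11   where M_11 = det([2 5 -4; -6 3 -2; 6 2 -1]) = 32
  − (3) · M_12   where M_12 = det([6 5 -4; 3 3 -2; 3 2 -1]) = 3
  + (1) · M_13   where M_13 = det([6 2 -4; 3 -6 -2; 3 6 -1]) = -42
  − (-6) · M_14   where M_14 = det([6 2 5; 3 -6 3; 3 6 2]) = 6
det = (+1)·(-1)·(32) + (-1)·(3)·(3) + (+1)·(1)·(-42) + (-1)·(-6)·(6) = -47

The determinant is -47.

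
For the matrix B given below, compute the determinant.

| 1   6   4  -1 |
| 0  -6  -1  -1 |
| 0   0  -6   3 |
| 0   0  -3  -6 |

B is block upper-triangular with a 2×2 block and a 2×2 block on the diagonal, so its determinant equals the product of the determinants of the diagonal blocks.
det of the 2×2 block = -6
det of the 2×2 block = 45
det = (-6)·(45) = -270

-270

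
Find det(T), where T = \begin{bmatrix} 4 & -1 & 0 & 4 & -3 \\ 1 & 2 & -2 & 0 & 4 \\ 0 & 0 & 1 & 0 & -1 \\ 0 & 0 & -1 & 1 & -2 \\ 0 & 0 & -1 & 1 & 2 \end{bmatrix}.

|T| = 36

T is block upper-triangular with a 2×2 block and a 3×3 block on the diagonal, so its determinant equals the product of the determinants of the diagonal blocks.
det of the 2×2 block = 9
det of the 3×3 block = 4
det = (9)·(4) = 36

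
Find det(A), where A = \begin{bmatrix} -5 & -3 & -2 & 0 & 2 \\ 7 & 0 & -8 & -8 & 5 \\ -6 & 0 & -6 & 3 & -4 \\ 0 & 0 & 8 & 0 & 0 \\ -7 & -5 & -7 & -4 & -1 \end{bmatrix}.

-3544

Expand along row 4 (it has 4 zeros):
  − (8) · M_43   where M_43 = det([-5 -3 0 2; 7 0 -8 5; -6 0 3 -4; -7 -5 -4 -1]) = 443
det = (-1)·(8)·(443) = -3544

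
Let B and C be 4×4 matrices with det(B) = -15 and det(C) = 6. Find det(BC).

-90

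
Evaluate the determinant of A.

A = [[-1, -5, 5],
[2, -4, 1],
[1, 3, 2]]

76

Expand along row 1:
  + (-1) · |-4 1; 3 2| = (-1)·(-8 − 3) = 11
  − (-5) · |2 1; 1 2| = −(-5)·(4 − 1) = 15
  + 5 · |2 -4; 1 3| = 5·(6 − (-4)) = 50
Sum: (11) + (15) + (50) = 76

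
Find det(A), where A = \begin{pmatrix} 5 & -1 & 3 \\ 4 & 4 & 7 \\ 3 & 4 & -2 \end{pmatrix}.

Expand along row 1:
  + 5 · |4 7; 4 -2| = 5·(-8 − 28) = -180
  − (-1) · |4 7; 3 -2| = −(-1)·(-8 − 21) = -29
  + 3 · |4 4; 3 4| = 3·(16 − 12) = 12
Sum: (-180) + (-29) + (12) = -197

The determinant is -197.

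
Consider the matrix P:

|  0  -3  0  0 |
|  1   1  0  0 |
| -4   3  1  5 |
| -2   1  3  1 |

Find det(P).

P is block lower-triangular with a 2×2 block and a 2×2 block on the diagonal, so its determinant equals the product of the determinants of the diagonal blocks.
det of the 2×2 block = 3
det of the 2×2 block = -14
det = (3)·(-14) = -42

-42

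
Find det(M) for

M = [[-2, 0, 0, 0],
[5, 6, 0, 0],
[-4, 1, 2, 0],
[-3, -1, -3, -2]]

|M| = 48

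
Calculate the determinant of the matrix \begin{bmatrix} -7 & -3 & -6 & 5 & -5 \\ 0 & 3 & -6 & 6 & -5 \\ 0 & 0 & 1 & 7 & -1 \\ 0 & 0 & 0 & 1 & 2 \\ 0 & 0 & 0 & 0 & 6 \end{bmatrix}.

-126

The matrix is upper triangular, so the determinant is the product of the diagonal entries:
det = (-7) · (3) · (1) · (1) · (6) = -126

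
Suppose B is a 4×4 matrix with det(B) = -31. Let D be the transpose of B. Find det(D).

|D| = -31

det(Bᵀ) = det(B).
det(D) = (1)·(-31) = -31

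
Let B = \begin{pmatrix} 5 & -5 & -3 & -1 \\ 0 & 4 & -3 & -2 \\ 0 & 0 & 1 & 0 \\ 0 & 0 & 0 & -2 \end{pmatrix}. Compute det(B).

-40

B is upper triangular, so det(B) is the product of the diagonal entries:
det = (5) · (4) · (1) · (-2) = -40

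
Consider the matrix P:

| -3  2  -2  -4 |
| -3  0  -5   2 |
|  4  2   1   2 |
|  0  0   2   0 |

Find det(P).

Expand along row 4 (it has 3 zeros):
  − (2) · M_43   where M_43 = det([-3 2 -4; -3 0 2; 4 2 2]) = 64
det = (-1)·(2)·(64) = -128

-128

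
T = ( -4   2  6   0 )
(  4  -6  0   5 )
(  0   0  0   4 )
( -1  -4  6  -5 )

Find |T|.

144

Expand along row 3 (it has 3 zeros):
  − (4) · M_34   where M_34 = det([-4 2 6; 4 -6 0; -1 -4 6]) = -36
det = (-1)·(4)·(-36) = 144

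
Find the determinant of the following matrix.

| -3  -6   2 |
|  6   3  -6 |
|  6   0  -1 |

Expand along column 2:
  − (-6) · |6 -6; 6 -1| = −(-6)·(-6 − (-36)) = 180
  + 3 · |-3 2; 6 -1| = 3·(3 − 12) = -27
Sum: (180) + (-27) = 153

153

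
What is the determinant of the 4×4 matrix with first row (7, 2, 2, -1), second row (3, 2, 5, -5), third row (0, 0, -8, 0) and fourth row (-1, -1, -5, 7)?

Expand along row 3 (it has 3 zeros):
  + (-8) · M_33   where M_33 = det([7 2 -1; 3 2 -5; -1 -1 7]) = 32
det = (+1)·(-8)·(32) = -256

The determinant is -256.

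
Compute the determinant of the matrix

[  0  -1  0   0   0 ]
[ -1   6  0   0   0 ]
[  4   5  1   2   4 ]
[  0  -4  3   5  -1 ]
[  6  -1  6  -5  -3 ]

The determinant is 194.

The matrix is block lower-triangular with a 2×2 block and a 3×3 block on the diagonal, so its determinant equals the product of the determinants of the diagonal blocks.
det of the 2×2 block = -1
det of the 3×3 block = -194
det = (-1)·(-194) = 194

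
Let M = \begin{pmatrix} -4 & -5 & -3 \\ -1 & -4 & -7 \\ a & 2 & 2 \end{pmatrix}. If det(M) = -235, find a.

Expanding along the column containing a, det(M) is linear in a: det(M) = (23)·a + (-28).
Set (23)·a + (-28) = -235  ⇒  (23)·a = -207  ⇒  a = -9.

a = -9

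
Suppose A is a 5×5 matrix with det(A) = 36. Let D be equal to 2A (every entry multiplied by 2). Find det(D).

For a 5×5 matrix, det(2A) = 2^5·det(A) = 32·det(A).
det(D) = (32)·(36) = 1152

1152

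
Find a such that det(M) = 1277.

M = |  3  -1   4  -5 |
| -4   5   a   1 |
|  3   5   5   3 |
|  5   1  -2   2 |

Expanding along the row containing a, det(M) is linear in a: det(M) = (-122)·a + (1155).
Set (-122)·a + (1155) = 1277  ⇒  (-122)·a = 122  ⇒  a = -1.

a = -1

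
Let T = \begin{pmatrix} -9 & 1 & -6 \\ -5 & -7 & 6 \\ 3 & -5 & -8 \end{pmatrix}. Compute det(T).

-1072

Expand along column 1:
  + (-9) · |-7 6; -5 -8| = (-9)·(56 − (-30)) = -774
  − (-5) · |1 -6; -5 -8| = −(-5)·(-8 − 30) = -190
  + 3 · |1 -6; -7 6| = 3·(6 − 42) = -108
Sum: (-774) + (-190) + (-108) = -1072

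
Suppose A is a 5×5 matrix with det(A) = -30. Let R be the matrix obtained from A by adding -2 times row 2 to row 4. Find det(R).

Adding a multiple of one row to another leaves the determinant unchanged.
det(R) = (1)·(-30) = -30

-30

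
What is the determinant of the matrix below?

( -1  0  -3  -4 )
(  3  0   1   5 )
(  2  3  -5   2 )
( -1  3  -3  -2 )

Expand along column 2 (it has 2 zeros):
  − (3) · M_32   where M_32 = det([-1 -3 -4; 3 1 5; -1 -3 -2]) = 16
  + (3) · M_42   where M_42 = det([-1 -3 -4; 3 1 5; 2 -5 2]) = 29
det = (-1)·(3)·(16) + (+1)·(3)·(29) = 39

39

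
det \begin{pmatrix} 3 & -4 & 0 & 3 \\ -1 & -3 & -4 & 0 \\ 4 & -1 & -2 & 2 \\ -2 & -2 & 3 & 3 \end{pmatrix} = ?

211

Expand along row 1 (it has 1 zero):
  + (3) · M_11   where M_11 = det([-3 -4 0; -1 -2 2; -2 3 3]) = 40
  − (-4) · M_12   where M_12 = det([-1 -4 0; 4 -2 2; -2 3 3]) = 76
  − (3) · M_14   where M_14 = det([-1 -3 -4; 4 -1 -2; -2 -2 3]) = 71
det = (+1)·(3)·(40) + (-1)·(-4)·(76) + (-1)·(3)·(71) = 211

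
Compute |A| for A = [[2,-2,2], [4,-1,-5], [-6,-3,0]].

The determinant is -126.

Expand along row 3:
  + (-6) · |-2 2; -1 -5| = (-6)·(10 − (-2)) = -72
  − (-3) · |2 2; 4 -5| = −(-3)·(-10 − 8) = -54
Sum: (-72) + (-54) = -126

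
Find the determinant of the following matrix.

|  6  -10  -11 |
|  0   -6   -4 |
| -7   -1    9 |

Expand along column 1:
  + 6 · |-6 -4; -1 9| = 6·(-54 − 4) = -348
  + (-7) · |-10 -11; -6 -4| = (-7)·(40 − 66) = 182
Sum: (-348) + (182) = -166

-166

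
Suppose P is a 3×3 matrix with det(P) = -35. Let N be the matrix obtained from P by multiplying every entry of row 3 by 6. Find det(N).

Scaling one row by 6 multiplies the determinant by 6.
det(N) = (6)·(-35) = -210

The determinant is -210.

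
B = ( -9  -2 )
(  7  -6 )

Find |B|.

The determinant is 68.

det(B) = (-9)·(-6) − (-2)·7 = 54 − (-14) = 68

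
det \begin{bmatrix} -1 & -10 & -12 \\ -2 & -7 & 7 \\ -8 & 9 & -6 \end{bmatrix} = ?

Expand along column 1:
  + (-1) · |-7 7; 9 -6| = (-1)·(42 − 63) = 21
  − (-2) · |-10 -12; 9 -6| = −(-2)·(60 − (-108)) = 336
  + (-8) · |-10 -12; -7 7| = (-8)·(-70 − 84) = 1232
Sum: (21) + (336) + (1232) = 1589

1589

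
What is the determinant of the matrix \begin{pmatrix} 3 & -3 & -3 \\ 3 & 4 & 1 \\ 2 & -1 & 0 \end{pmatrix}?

30

Expand along row 3:
  + 2 · |-3 -3; 4 1| = 2·(-3 − (-12)) = 18
  − (-1) · |3 -3; 3 1| = −(-1)·(3 − (-9)) = 12
Sum: (18) + (12) = 30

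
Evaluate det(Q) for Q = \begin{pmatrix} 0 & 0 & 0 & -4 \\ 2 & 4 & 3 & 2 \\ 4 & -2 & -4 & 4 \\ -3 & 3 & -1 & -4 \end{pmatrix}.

Expand along row 1 (it has 3 zeros):
  − (-4) · M_14   where M_14 = det([2 4 3; 4 -2 -4; -3 3 -1]) = 110
det = (-1)·(-4)·(110) = 440

|Q| = 440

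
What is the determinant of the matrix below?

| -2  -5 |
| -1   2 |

det = (-2)·2 − (-5)·(-1) = -4 − 5 = -9

-9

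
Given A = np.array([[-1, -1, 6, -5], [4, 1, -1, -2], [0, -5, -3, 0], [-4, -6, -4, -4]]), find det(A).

det(A) = 964

Expand along row 3 (it has 2 zeros):
  − (-5) · M_32   where M_32 = det([-1 6 -5; 4 -1 -2; -4 -4 -4]) = 248
  + (-3) · M_33   where M_33 = det([-1 -1 -5; 4 1 -2; -4 -6 -4]) = 92
det = (-1)·(-5)·(248) + (+1)·(-3)·(92) = 964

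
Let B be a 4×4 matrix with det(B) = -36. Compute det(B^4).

The determinant is 1679616.

det(B^4) = (det B)^4 = (-36)^4 = 1679616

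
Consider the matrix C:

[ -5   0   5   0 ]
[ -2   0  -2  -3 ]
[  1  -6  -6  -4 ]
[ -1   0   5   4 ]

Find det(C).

The determinant is 120.

Expand along column 2 (it has 3 zeros):
  − (-6) · M_32   where M_32 = det([-5 5 0; -2 -2 -3; -1 5 4]) = 20
det = (-1)·(-6)·(20) = 120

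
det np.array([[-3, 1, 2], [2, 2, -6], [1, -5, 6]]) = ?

12

Expand along column 1:
  + (-3) · |2 -6; -5 6| = (-3)·(12 − 30) = 54
  − 2 · |1 2; -5 6| = −2·(6 − (-10)) = -32
  + 1 · |1 2; 2 -6| = 1·(-6 − 4) = -10
Sum: (54) + (-32) + (-10) = 12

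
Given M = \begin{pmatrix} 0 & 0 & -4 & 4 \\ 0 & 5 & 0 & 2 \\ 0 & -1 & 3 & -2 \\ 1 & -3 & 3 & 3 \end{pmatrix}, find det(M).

Expand along column 1 (it has 3 zeros):
  − (1) · M_41   where M_41 = det([0 -4 4; 5 0 2; -1 3 -2]) = 28
det = (-1)·(1)·(28) = -28

The determinant is -28.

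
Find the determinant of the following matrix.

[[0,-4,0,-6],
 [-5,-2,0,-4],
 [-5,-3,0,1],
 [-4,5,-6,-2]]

Expand along column 3 (it has 3 zeros):
  − (-6) · M_43   where M_43 = det([0 -4 -6; -5 -2 -4; -5 -3 1]) = -130
det = (-1)·(-6)·(-130) = -780

-780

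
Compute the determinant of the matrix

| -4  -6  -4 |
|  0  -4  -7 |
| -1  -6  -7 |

Expand along row 2:
  + (-4) · |-4 -4; -1 -7| = (-4)·(28 − 4) = -96
  − (-7) · |-4 -6; -1 -6| = −(-7)·(24 − 6) = 126
Sum: (-96) + (126) = 30

30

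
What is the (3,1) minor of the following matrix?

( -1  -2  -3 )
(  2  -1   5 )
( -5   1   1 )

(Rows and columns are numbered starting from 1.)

Delete row 3 and column 1; the remaining 2×2 submatrix is [-2 -3; -1 5].
Its determinant is (-2)·5 − (-3)·(-1) = -13.

-13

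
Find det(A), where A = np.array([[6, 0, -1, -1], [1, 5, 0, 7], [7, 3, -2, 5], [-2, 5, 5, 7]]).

The determinant is -238.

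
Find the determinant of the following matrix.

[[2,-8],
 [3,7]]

det = 2·7 − (-8)·3 = 14 − (-24) = 38

38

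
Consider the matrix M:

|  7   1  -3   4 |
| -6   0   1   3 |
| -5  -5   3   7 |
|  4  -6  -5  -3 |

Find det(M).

2016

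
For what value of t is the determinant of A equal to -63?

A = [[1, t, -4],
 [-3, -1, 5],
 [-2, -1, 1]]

t = 9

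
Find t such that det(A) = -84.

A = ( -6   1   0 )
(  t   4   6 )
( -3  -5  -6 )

Expanding along the row containing t, det(A) is linear in t: det(A) = (6)·t + (-54).
Set (6)·t + (-54) = -84  ⇒  (6)·t = -30  ⇒  t = -5.

-5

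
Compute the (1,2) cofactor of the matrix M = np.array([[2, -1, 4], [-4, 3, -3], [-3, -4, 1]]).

13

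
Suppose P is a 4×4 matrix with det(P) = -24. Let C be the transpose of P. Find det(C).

|C| = -24

det(Pᵀ) = det(P).
det(C) = (1)·(-24) = -24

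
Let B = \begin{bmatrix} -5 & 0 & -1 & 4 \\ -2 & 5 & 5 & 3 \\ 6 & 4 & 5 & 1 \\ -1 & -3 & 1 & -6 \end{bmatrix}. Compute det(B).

442

Expand along row 1 (it has 1 zero):
  + (-5) · M_11   where M_11 = det([5 5 3; 4 5 1; -3 1 -6]) = 7
  + (-1) · M_13   where M_13 = det([-2 5 3; 6 4 1; -1 -3 -6]) = 175
  − (4) · M_14   where M_14 = det([-2 5 5; 6 4 5; -1 -3 1]) = -163
det = (+1)·(-5)·(7) + (+1)·(-1)·(175) + (-1)·(4)·(-163) = 442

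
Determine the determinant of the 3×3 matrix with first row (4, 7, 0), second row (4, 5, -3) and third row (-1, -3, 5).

The determinant is -55.

Expand along row 1:
  + 4 · |5 -3; -3 5| = 4·(25 − 9) = 64
  − 7 · |4 -3; -1 5| = −7·(20 − 3) = -119
Sum: (64) + (-119) = -55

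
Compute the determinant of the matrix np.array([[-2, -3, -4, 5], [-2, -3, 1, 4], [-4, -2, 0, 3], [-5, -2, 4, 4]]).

The determinant is 69.

Expand along row 3 (it has 1 zero):
  + (-4) · M_31   where M_31 = det([-3 -4 5; -3 1 4; -2 4 4]) = -30
  − (-2) · M_32   where M_32 = det([-2 -4 5; -2 1 4; -5 4 4]) = 57
  − (3) · M_34   where M_34 = det([-2 -3 -4; -2 -3 1; -5 -2 4]) = 55
det = (+1)·(-4)·(-30) + (-1)·(-2)·(57) + (-1)·(3)·(55) = 69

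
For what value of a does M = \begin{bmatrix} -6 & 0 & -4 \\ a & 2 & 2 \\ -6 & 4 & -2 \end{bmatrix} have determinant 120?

Expanding along the column containing a, det(M) is linear in a: det(M) = (-16)·a + (24).
Set (-16)·a + (24) = 120  ⇒  (-16)·a = 96  ⇒  a = -6.

a = -6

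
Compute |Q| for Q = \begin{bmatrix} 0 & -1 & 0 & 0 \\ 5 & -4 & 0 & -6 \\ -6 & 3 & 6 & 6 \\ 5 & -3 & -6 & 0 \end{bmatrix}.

det(Q) = 144

Expand along row 1 (it has 3 zeros):
  − (-1) · M_12   where M_12 = det([5 0 -6; -6 6 6; 5 -6 0]) = 144
det = (-1)·(-1)·(144) = 144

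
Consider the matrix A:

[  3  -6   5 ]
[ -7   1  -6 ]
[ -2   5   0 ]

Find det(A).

Expand along column 3:
  + 5 · |-7 1; -2 5| = 5·(-35 − (-2)) = -165
  − (-6) · |3 -6; -2 5| = −(-6)·(15 − 12) = 18
Sum: (-165) + (18) = -147

-147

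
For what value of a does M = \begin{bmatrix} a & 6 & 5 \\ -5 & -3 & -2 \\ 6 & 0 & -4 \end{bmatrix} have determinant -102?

Expanding along the row containing a, det(M) is linear in a: det(M) = (12)·a + (-102).
Set (12)·a + (-102) = -102  ⇒  (12)·a = 0  ⇒  a = 0.

a = 0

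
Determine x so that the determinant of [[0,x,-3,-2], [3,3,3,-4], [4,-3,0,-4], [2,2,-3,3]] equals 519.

-1

Expanding along the column containing x, det(A) is linear in x: det(A) = (48)·x + (567).
Set (48)·x + (567) = 519  ⇒  (48)·x = -48  ⇒  x = -1.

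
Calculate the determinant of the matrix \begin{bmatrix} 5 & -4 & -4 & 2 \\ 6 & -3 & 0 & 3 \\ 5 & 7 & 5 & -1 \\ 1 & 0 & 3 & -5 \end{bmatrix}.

Expand along row 2 (it has 1 zero):
  − (6) · M_21   where M_21 = det([-4 -4 2; 7 5 -1; 0 3 -5]) = -10
  + (-3) · M_22   where M_22 = det([5 -4 2; 5 5 -1; 1 3 -5]) = -186
  + (3) · M_24   where M_24 = det([5 -4 -4; 5 7 5; 1 0 3]) = 173
det = (-1)·(6)·(-10) + (+1)·(-3)·(-186) + (+1)·(3)·(173) = 1137

1137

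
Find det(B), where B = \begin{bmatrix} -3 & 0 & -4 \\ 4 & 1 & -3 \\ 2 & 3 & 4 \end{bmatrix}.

The determinant is -79.

Expand along column 2:
  + 1 · |-3 -4; 2 4| = 1·(-12 − (-8)) = -4
  − 3 · |-3 -4; 4 -3| = −3·(9 − (-16)) = -75
Sum: (-4) + (-75) = -79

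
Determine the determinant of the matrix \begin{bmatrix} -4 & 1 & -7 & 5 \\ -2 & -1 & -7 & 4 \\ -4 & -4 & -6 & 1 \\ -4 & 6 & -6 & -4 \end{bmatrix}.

Expand along row 1:
  + (-4) · M_11   where M_11 = det([-1 -7 4; -4 -6 1; 6 -6 -4]) = 280
  − (1) · M_12   where M_12 = det([-2 -7 4; -4 -6 1; -4 -6 -4]) = 80
  + (-7) · M_13   where M_13 = det([-2 -1 4; -4 -4 1; -4 6 -4]) = -160
  − (5) · M_14   where M_14 = det([-2 -1 -7; -4 -4 -6; -4 6 -6]) = 160
det = (+1)·(-4)·(280) + (-1)·(1)·(80) + (+1)·(-7)·(-160) + (-1)·(5)·(160) = -880

-880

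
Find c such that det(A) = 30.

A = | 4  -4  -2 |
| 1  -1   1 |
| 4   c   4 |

-9

Expanding along the column containing c, det(A) is linear in c: det(A) = (-6)·c + (-24).
Set (-6)·c + (-24) = 30  ⇒  (-6)·c = 54  ⇒  c = -9.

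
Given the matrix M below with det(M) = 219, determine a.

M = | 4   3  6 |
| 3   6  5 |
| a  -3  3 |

Expanding along the column containing a, det(M) is linear in a: det(M) = (-21)·a + (51).
Set (-21)·a + (51) = 219  ⇒  (-21)·a = 168  ⇒  a = -8.

-8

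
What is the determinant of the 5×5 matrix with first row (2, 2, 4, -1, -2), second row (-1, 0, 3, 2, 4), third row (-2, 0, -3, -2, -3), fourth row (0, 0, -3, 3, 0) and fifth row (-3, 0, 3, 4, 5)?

Expand along column 2 (it has 4 zeros):
  − (2) · M_12   where M_12 = det([-1 3 2 4; -2 -3 -2 -3; 0 -3 3 0; -3 3 4 5]) = -51
det = (-1)·(2)·(-51) = 102

102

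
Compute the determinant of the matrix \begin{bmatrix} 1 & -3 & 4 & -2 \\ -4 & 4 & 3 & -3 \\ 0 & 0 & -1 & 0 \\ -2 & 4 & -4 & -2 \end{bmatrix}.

Expand along row 3 (it has 3 zeros):
  + (-1) · M_33   where M_33 = det([1 -3 -2; -4 4 -3; -2 4 -2]) = 26
det = (+1)·(-1)·(26) = -26

-26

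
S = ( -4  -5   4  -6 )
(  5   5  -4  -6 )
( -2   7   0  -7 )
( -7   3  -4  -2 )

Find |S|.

|S| = -4168

Expand along row 3 (it has 1 zero):
  + (-2) · M_31   where M_31 = det([-5 4 -6; 5 -4 -6; 3 -4 -2]) = 96
  − (7) · M_32   where M_32 = det([-4 4 -6; 5 -4 -6; -7 -4 -2]) = 560
  − (-7) · M_34   where M_34 = det([-4 -5 4; 5 5 -4; -7 3 -4]) = -8
det = (+1)·(-2)·(96) + (-1)·(7)·(560) + (-1)·(-7)·(-8) = -4168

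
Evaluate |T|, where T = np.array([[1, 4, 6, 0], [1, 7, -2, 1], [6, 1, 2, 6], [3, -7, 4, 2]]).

Expand along row 1 (it has 1 zero):
  + (1) · M_11   where M_11 = det([7 -2 1; 1 2 6; -7 4 2]) = -34
  − (4) · M_12   where M_12 = det([1 -2 1; 6 2 6; 3 4 2]) = -14
  + (6) · M_13   where M_13 = det([1 7 1; 6 1 6; 3 -7 2]) = 41
det = (+1)·(1)·(-34) + (-1)·(4)·(-14) + (+1)·(6)·(41) = 268

268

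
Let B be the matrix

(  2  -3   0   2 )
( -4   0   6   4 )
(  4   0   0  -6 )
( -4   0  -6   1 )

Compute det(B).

Expand along column 2 (it has 3 zeros):
  − (-3) · M_12   where M_12 = det([-4 6 4; 4 0 -6; -4 -6 1]) = 168
det = (-1)·(-3)·(168) = 504

504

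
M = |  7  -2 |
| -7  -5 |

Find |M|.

|M| = -49

det(M) = 7·(-5) − (-2)·(-7) = -35 − 14 = -49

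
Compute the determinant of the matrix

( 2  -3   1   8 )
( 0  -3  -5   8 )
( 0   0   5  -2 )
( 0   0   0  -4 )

The determinant is 120.

The matrix is upper triangular, so the determinant is the product of the diagonal entries:
det = (2) · (-3) · (5) · (-4) = 120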